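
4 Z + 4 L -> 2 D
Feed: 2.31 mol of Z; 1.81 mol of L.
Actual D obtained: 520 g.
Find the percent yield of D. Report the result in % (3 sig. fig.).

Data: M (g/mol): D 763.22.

n(Z) = 2.310 mol
n(L) = 1.810 mol
n/ν → Z: 0.5775, L: 0.4525; L is limiting.
theoretical n(D) = (2/4) × 1.810 = 0.9050 mol → 690.7 g
% yield = 520 / 690.7 × 100 = 75.29 %

75.3 %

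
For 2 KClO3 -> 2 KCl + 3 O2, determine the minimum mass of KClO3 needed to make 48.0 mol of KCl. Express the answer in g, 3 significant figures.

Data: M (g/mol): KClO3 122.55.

n(KCl) = 48.00 mol
n(KClO3) = (2/2) × 48.00 = 48.00 mol
mass = 48.00 × 122.55 = 5882 g

5880 g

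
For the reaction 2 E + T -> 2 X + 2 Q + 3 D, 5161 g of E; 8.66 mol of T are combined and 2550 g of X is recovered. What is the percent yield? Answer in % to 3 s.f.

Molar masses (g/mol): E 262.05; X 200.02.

73.6 %

n(E) = 5161 / 262.05 = 19.69 mol
n(T) = 8.660 mol
n/ν → E: 9.845, T: 8.660; T is limiting.
theoretical n(X) = (2/1) × 8.660 = 17.32 mol → 3464 g
% yield = 2550 / 3464 × 100 = 73.61 %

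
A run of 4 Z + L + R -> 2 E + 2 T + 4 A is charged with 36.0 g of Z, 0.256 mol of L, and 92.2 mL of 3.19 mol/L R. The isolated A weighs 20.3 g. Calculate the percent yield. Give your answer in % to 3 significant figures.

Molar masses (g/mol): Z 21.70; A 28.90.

68.6 %

n(Z) = 36.00 / 21.70 = 1.659 mol
n(L) = 0.2560 mol
n(R) = 3.19 × 92.20/1000 = 0.2941 mol
n/ν for Z = 1.659/4 = 0.4148
n/ν for L = 0.2560/1 = 0.2560
n/ν for R = 0.2941/1 = 0.2941
Smallest n/ν is L → limiting reagent.
theoretical n(A) = (4/1) × 0.2560 = 1.024 mol → 29.59 g
% yield = 20.3 / 29.59 × 100 = 68.60 %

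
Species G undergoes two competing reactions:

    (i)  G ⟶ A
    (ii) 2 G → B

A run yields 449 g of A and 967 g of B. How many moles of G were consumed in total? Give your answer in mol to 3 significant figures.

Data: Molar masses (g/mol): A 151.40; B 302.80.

9.35 mol

n(A) = 449 / 151.40 = 2.966 mol
n(B) = 967 / 302.80 = 3.194 mol
n(G) via (i) = (1/1)×2.966 = 2.966 mol
n(G) via (ii) = (2/1)×3.194 = 6.388 mol
total n(G) = 2.966 + 6.388 = 9.354 mol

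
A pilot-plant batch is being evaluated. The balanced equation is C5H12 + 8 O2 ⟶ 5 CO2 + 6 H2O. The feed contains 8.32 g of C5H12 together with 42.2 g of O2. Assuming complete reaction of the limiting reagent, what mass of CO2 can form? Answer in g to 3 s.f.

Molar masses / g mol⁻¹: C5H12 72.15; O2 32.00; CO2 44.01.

25.4 g

n(C5H12) = 8.320 / 72.15 = 0.1153 mol
n(O2) = 42.20 / 32.00 = 1.319 mol
n/ν for C5H12 = 0.1153/1 = 0.1153
n/ν for O2 = 1.319/8 = 0.1649
Smallest n/ν is C5H12 → limiting reagent.
n(CO2) = (5/1) × 0.1153 = 0.5765 mol
mass = 0.5765 × 44.01 = 25.37 g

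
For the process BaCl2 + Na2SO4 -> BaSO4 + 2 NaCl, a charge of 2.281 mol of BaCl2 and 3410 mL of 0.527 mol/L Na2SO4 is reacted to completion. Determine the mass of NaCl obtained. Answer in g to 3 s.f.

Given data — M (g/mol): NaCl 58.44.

n(BaCl2) = 2.281 mol
n(Na2SO4) = 0.527 × 3410/1000 = 1.797 mol
n/ν for BaCl2 = 2.281/1 = 2.281
n/ν for Na2SO4 = 1.797/1 = 1.797
Smallest n/ν is Na2SO4 → limiting reagent.
n(NaCl) = (2/1) × 1.797 = 3.594 mol
mass = 3.594 × 58.44 = 210.0 g

210 g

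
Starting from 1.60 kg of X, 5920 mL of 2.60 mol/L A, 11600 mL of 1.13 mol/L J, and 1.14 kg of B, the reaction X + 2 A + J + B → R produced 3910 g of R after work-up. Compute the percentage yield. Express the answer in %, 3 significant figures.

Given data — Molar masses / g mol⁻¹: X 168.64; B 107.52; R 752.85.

67.5 %

n(X) = 1.600×1000 / 168.64 = 9.488 mol
n(A) = 2.60 × 5920/1000 = 15.39 mol
n(J) = 1.13 × 11600/1000 = 13.11 mol
n(B) = 1.140×1000 / 107.52 = 10.60 mol
n/ν for X = 9.488/1 = 9.488
n/ν for A = 15.39/2 = 7.695
n/ν for J = 13.11/1 = 13.11
n/ν for B = 10.60/1 = 10.60
Smallest n/ν is A → limiting reagent.
theoretical n(R) = (1/2) × 15.39 = 7.695 mol → 5793 g
% yield = 3910 / 5793 × 100 = 67.50 %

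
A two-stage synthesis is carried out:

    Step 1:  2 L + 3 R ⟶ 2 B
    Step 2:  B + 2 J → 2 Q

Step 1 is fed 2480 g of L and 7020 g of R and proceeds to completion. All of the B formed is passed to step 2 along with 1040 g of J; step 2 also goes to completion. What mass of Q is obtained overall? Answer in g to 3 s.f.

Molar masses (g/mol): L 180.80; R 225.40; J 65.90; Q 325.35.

Step 1:
n(L) = 2480 / 180.80 = 13.72 mol
n(R) = 7020 / 225.40 = 31.14 mol
n/ν for L = 13.72/2 = 6.860
n/ν for R = 31.14/3 = 10.38
Smallest n/ν is L → limiting reagent.
n(B) produced = (2/2) × 13.72 = 13.72 mol
Step 2:
n(B) available = 13.72 mol
n(J) = 1040 / 65.90 = 15.78 mol
n/ν for B = 13.72/1 = 13.72
n/ν for J = 15.78/2 = 7.890
Smallest n/ν is J → limiting reagent.
n(Q) = (2/2) × 15.78 = 15.78 mol
mass = 15.78 × 325.35 = 5134 g

5130 g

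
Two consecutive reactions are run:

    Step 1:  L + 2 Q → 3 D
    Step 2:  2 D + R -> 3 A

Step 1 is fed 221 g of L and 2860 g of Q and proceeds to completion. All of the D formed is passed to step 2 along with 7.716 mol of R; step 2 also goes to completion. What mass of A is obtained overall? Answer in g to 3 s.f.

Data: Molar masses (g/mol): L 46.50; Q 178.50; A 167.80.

Step 1:
n(L) = 221.0 / 46.50 = 4.753 mol
n(Q) = 2860 / 178.50 = 16.02 mol
n/ν for L = 4.753/1 = 4.753
n/ν for Q = 16.02/2 = 8.010
Smallest n/ν is L → limiting reagent.
n(D) produced = (3/1) × 4.753 = 14.26 mol
Step 2:
n(D) available = 14.26 mol
n(R) = 7.716 mol
n/ν for D = 14.26/2 = 7.130
n/ν for R = 7.716/1 = 7.716
Smallest n/ν is D → limiting reagent.
n(A) = (3/2) × 14.26 = 21.39 mol
mass = 21.39 × 167.80 = 3589 g

3590 g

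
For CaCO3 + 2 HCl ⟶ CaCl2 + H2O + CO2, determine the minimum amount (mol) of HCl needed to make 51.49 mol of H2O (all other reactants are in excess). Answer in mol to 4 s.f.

n(H2O) = 51.49 mol
n(HCl) = (2/1) × 51.49 = 103.0 mol

103.0 mol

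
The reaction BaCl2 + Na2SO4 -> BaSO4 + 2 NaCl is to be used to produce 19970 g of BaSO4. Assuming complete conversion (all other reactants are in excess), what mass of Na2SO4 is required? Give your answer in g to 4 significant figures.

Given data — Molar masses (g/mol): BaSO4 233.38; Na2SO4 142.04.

n(BaSO4) = 19970 / 233.38 = 85.57 mol
n(Na2SO4) = (1/1) × 85.57 = 85.57 mol
mass = 85.57 × 142.04 = 12150 g

12150 g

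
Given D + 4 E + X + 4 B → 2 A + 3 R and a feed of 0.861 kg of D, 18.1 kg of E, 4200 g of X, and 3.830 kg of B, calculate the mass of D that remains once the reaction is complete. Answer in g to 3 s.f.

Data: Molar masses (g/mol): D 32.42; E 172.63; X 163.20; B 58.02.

326 g

n(D) = 0.8610×1000 / 32.42 = 26.56 mol
n(E) = 18.10×1000 / 172.63 = 104.8 mol
n(X) = 4200 / 163.20 = 25.74 mol
n(B) = 3.830×1000 / 58.02 = 66.01 mol
n/ν → D: 26.56, E: 26.20, X: 25.74, B: 16.50; B is limiting.
D consumed = (1/4) × 66.01 = 16.50 mol
D remaining = 26.56 − 16.50 = 10.06 mol
mass = 10.06 × 32.42 = 326.1 g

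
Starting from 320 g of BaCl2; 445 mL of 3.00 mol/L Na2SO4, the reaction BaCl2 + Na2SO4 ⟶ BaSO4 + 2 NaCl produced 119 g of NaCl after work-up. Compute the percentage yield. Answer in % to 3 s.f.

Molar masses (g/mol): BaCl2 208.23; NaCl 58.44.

n(BaCl2) = 320.0 / 208.23 = 1.537 mol
n(Na2SO4) = 3.00 × 445.0/1000 = 1.335 mol
n/ν → BaCl2: 1.537, Na2SO4: 1.335; Na2SO4 is limiting.
theoretical n(NaCl) = (2/1) × 1.335 = 2.670 mol → 156.0 g
% yield = 119 / 156.0 × 100 = 76.28 %

76.3 %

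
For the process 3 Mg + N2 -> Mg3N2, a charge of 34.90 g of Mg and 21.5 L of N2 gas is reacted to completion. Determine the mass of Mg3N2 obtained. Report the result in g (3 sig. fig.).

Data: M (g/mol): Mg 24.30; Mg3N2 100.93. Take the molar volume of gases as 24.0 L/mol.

48.3 g

n(Mg) = 34.90 / 24.30 = 1.436 mol
n(N2) = 21.50 / 24.0 = 0.8958 mol
n/ν → Mg: 0.4787, N2: 0.8958; Mg is limiting.
n(Mg3N2) = (1/3) × 1.436 = 0.4787 mol
mass = 0.4787 × 100.93 = 48.32 g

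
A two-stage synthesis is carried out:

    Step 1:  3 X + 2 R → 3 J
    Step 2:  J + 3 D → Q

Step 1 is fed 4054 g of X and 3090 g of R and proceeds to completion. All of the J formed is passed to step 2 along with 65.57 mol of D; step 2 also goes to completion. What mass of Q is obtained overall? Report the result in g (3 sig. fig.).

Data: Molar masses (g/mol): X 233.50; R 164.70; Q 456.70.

Step 1:
n(X) = 4054 / 233.50 = 17.36 mol
n(R) = 3090 / 164.70 = 18.76 mol
n/ν for X = 17.36/3 = 5.787
n/ν for R = 18.76/2 = 9.380
Smallest n/ν is X → limiting reagent.
n(J) produced = (3/3) × 17.36 = 17.36 mol
Step 2:
n(J) available = 17.36 mol
n(D) = 65.57 mol
n/ν for J = 17.36/1 = 17.36
n/ν for D = 65.57/3 = 21.86
Smallest n/ν is J → limiting reagent.
n(Q) = (1/1) × 17.36 = 17.36 mol
mass = 17.36 × 456.70 = 7928 g

7930 g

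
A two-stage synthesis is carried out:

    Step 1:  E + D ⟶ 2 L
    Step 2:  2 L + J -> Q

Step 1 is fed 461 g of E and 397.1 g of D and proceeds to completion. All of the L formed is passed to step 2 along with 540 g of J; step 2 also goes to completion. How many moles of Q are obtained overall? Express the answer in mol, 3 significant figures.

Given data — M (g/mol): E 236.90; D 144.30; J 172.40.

1.95 mol

Step 1:
n(E) = 461.0 / 236.90 = 1.946 mol
n(D) = 397.1 / 144.30 = 2.752 mol
n/ν for E = 1.946/1 = 1.946
n/ν for D = 2.752/1 = 2.752
Smallest n/ν is E → limiting reagent.
n(L) produced = (2/1) × 1.946 = 3.892 mol
Step 2:
n(L) available = 3.892 mol
n(J) = 540.0 / 172.40 = 3.132 mol
n/ν for L = 3.892/2 = 1.946
n/ν for J = 3.132/1 = 3.132
Smallest n/ν is L → limiting reagent.
n(Q) = (1/2) × 3.892 = 1.946 mol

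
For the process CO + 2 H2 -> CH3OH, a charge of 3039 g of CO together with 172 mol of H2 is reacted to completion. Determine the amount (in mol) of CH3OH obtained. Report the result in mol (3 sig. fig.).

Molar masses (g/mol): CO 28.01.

86.0 mol

n(CO) = 3039 / 28.01 = 108.5 mol
n(H2) = 172.0 mol
n/ν → CO: 108.5, H2: 86.00; H2 is limiting.
n(CH3OH) = (1/2) × 172.0 = 86.00 mol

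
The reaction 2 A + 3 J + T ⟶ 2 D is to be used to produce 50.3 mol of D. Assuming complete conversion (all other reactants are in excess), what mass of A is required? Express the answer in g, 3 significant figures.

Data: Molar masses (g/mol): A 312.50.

n(D) = 50.30 mol
n(A) = (2/2) × 50.30 = 50.30 mol
mass = 50.30 × 312.50 = 15720 g

15700 g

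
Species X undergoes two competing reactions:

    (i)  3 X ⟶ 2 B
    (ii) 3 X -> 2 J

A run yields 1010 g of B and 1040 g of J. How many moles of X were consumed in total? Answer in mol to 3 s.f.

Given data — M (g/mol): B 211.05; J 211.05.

14.6 mol

n(B) = 1010 / 211.05 = 4.786 mol
n(J) = 1040 / 211.05 = 4.928 mol
n(X) via (i) = (3/2)×4.786 = 7.179 mol
n(X) via (ii) = (3/2)×4.928 = 7.392 mol
total n(X) = 7.179 + 7.392 = 14.57 mol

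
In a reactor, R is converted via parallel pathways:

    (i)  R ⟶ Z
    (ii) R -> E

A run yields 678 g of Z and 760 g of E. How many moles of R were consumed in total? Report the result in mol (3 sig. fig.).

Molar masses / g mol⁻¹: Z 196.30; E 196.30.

n(Z) = 678 / 196.30 = 3.454 mol
n(E) = 760 / 196.30 = 3.872 mol
n(R) via (i) = (1/1)×3.454 = 3.454 mol
n(R) via (ii) = (1/1)×3.872 = 3.872 mol
total n(R) = 3.454 + 3.872 = 7.326 mol

7.33 mol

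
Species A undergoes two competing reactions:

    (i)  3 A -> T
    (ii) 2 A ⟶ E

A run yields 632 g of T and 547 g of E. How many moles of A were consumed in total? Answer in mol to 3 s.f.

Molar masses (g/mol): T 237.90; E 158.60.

14.9 mol

n(T) = 632 / 237.90 = 2.657 mol
n(E) = 547 / 158.60 = 3.449 mol
n(A) via (i) = (3/1)×2.657 = 7.971 mol
n(A) via (ii) = (2/1)×3.449 = 6.898 mol
total n(A) = 7.971 + 6.898 = 14.87 mol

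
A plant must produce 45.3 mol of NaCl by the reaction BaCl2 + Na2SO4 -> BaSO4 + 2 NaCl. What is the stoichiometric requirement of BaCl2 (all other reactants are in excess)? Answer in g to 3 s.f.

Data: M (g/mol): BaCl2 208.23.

n(NaCl) = 45.30 mol
n(BaCl2) = (1/2) × 45.30 = 22.65 mol
mass = 22.65 × 208.23 = 4716 g

4720 g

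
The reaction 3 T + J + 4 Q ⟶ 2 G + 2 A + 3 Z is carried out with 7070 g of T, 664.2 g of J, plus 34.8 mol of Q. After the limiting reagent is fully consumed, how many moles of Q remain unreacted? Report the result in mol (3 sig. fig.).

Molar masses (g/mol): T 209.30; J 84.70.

3.43 mol

n(T) = 7070 / 209.30 = 33.78 mol
n(J) = 664.2 / 84.70 = 7.842 mol
n(Q) = 34.80 mol
n/ν for T = 33.78/3 = 11.26
n/ν for J = 7.842/1 = 7.842
n/ν for Q = 34.80/4 = 8.700
Smallest n/ν is J → limiting reagent.
Q consumed = (4/1) × 7.842 = 31.37 mol
Q remaining = 34.80 − 31.37 = 3.430 mol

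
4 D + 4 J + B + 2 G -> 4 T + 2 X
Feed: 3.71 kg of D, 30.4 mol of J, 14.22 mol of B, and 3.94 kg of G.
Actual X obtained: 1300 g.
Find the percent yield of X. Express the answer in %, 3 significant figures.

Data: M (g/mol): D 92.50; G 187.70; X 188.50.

45.4 %

n(D) = 3.710×1000 / 92.50 = 40.11 mol
n(J) = 30.40 mol
n(B) = 14.22 mol
n(G) = 3.940×1000 / 187.70 = 20.99 mol
n/ν → D: 10.03, J: 7.600, B: 14.22, G: 10.50; J is limiting.
theoretical n(X) = (2/4) × 30.40 = 15.20 mol → 2865 g
% yield = 1300 / 2865 × 100 = 45.38 %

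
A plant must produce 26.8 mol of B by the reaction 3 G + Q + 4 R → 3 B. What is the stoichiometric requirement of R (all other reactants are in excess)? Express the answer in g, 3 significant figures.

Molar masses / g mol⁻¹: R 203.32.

n(B) = 26.80 mol
n(R) = (4/3) × 26.80 = 35.73 mol
mass = 35.73 × 203.32 = 7265 g

7270 g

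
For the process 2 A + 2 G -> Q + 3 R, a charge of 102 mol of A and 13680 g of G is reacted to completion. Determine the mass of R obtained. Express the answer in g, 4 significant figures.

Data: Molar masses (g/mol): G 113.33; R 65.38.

10000 g

n(A) = 102.0 mol
n(G) = 13680 / 113.33 = 120.7 mol
n/ν for A = 102.0/2 = 51.00
n/ν for G = 120.7/2 = 60.35
Smallest n/ν is A → limiting reagent.
n(R) = (3/2) × 102.0 = 153.0 mol
mass = 153.0 × 65.38 = 10000 g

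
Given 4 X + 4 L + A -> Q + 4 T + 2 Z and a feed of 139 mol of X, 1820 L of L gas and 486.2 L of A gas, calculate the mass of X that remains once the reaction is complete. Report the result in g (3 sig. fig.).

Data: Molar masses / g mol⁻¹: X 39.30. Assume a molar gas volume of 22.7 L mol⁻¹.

n(X) = 139.0 mol
n(L) = 1820 / 22.7 = 80.18 mol
n(A) = 486.2 / 22.7 = 21.42 mol
n/ν for X = 139.0/4 = 34.75
n/ν for L = 80.18/4 = 20.05
n/ν for A = 21.42/1 = 21.42
Smallest n/ν is L → limiting reagent.
X consumed = (4/4) × 80.18 = 80.18 mol
X remaining = 139.0 − 80.18 = 58.82 mol
mass = 58.82 × 39.30 = 2312 g

2310 g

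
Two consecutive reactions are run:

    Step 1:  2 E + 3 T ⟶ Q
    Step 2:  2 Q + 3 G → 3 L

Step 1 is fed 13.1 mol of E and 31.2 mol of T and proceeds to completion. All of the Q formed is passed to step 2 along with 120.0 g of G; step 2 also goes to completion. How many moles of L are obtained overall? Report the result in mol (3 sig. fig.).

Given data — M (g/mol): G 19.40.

Step 1:
n(E) = 13.10 mol
n(T) = 31.20 mol
n/ν for E = 13.10/2 = 6.550
n/ν for T = 31.20/3 = 10.40
Smallest n/ν is E → limiting reagent.
n(Q) produced = (1/2) × 13.10 = 6.550 mol
Step 2:
n(Q) available = 6.550 mol
n(G) = 120.0 / 19.40 = 6.186 mol
n/ν for Q = 6.550/2 = 3.275
n/ν for G = 6.186/3 = 2.062
Smallest n/ν is G → limiting reagent.
n(L) = (3/3) × 6.186 = 6.186 mol

6.19 mol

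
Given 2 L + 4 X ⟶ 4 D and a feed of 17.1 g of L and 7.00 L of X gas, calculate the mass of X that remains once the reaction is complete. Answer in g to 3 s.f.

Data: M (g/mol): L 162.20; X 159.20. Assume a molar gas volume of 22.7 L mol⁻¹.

n(L) = 17.10 / 162.20 = 0.1054 mol
n(X) = 7.000 / 22.7 = 0.3084 mol
n/ν for L = 0.1054/2 = 0.05270
n/ν for X = 0.3084/4 = 0.07710
Smallest n/ν is L → limiting reagent.
X consumed = (4/2) × 0.1054 = 0.2108 mol
X remaining = 0.3084 − 0.2108 = 0.09760 mol
mass = 0.09760 × 159.20 = 15.54 g

15.5 g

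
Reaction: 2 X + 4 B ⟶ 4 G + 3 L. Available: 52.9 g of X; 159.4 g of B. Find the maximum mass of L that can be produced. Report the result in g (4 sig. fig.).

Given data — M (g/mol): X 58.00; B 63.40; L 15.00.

n(X) = 52.90 / 58.00 = 0.9121 mol
n(B) = 159.4 / 63.40 = 2.514 mol
n/ν → X: 0.4561, B: 0.6285; X is limiting.
n(L) = (3/2) × 0.9121 = 1.368 mol
mass = 1.368 × 15.00 = 20.52 g

20.52 g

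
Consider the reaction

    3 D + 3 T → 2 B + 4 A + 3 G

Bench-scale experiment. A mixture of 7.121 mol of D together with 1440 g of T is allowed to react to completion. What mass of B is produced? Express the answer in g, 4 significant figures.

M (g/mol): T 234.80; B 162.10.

n(D) = 7.121 mol
n(T) = 1440 / 234.80 = 6.133 mol
n/ν for D = 7.121/3 = 2.374
n/ν for T = 6.133/3 = 2.044
Smallest n/ν is T → limiting reagent.
n(B) = (2/3) × 6.133 = 4.089 mol
mass = 4.089 × 162.10 = 662.8 g

662.8 g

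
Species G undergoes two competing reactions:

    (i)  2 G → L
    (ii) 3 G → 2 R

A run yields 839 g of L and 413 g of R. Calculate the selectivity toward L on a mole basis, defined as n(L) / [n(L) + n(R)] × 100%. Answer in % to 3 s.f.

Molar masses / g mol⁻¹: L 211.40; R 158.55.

n(L) = 839 / 211.40 = 3.969 mol
n(R) = 413 / 158.55 = 2.605 mol
selectivity = 3.969/(3.969+2.605) × 100 = 60.37 %

60.4 %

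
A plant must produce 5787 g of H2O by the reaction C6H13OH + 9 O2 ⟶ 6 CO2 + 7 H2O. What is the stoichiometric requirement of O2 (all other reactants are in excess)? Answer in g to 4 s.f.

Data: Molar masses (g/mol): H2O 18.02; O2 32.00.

13210 g

n(H2O) = 5787 / 18.02 = 321.1 mol
n(O2) = (9/7) × 321.1 = 412.8 mol
mass = 412.8 × 32.00 = 13210 g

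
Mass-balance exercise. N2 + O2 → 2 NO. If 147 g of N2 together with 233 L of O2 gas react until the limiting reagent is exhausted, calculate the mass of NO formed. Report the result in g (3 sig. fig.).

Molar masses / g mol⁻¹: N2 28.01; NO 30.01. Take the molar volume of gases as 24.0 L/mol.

315 g

n(N2) = 147.0 / 28.01 = 5.248 mol
n(O2) = 233.0 / 24.0 = 9.708 mol
n/ν for N2 = 5.248/1 = 5.248
n/ν for O2 = 9.708/1 = 9.708
Smallest n/ν is N2 → limiting reagent.
n(NO) = (2/1) × 5.248 = 10.50 mol
mass = 10.50 × 30.01 = 315.1 g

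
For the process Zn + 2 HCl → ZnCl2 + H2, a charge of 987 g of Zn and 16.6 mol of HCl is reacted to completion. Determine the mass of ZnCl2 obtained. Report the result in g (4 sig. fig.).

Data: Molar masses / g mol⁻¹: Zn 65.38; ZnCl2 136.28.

n(Zn) = 987.0 / 65.38 = 15.10 mol
n(HCl) = 16.60 mol
n/ν → Zn: 15.10, HCl: 8.300; HCl is limiting.
n(ZnCl2) = (1/2) × 16.60 = 8.300 mol
mass = 8.300 × 136.28 = 1131 g

1131 g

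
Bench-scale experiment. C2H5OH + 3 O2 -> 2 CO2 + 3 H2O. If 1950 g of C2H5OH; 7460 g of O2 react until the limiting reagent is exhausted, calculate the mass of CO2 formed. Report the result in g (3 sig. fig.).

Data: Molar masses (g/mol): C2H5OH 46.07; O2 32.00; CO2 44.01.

n(C2H5OH) = 1950 / 46.07 = 42.33 mol
n(O2) = 7460 / 32.00 = 233.1 mol
n/ν for C2H5OH = 42.33/1 = 42.33
n/ν for O2 = 233.1/3 = 77.70
Smallest n/ν is C2H5OH → limiting reagent.
n(CO2) = (2/1) × 42.33 = 84.66 mol
mass = 84.66 × 44.01 = 3726 g

3730 g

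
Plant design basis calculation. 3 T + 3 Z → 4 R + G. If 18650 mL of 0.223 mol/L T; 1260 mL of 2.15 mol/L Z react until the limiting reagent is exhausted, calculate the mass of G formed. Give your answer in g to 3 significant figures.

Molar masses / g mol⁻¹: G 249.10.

n(T) = 0.223 × 18650/1000 = 4.159 mol
n(Z) = 2.15 × 1260/1000 = 2.709 mol
n/ν for T = 4.159/3 = 1.386
n/ν for Z = 2.709/3 = 0.9030
Smallest n/ν is Z → limiting reagent.
n(G) = (1/3) × 2.709 = 0.9030 mol
mass = 0.9030 × 249.10 = 224.9 g

225 g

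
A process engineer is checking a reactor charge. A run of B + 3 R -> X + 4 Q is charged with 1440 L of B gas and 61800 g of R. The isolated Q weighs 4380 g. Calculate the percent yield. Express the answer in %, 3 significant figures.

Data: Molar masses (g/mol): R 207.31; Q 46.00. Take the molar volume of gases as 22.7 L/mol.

37.5 %

n(B) = 1440 / 22.7 = 63.44 mol
n(R) = 61800 / 207.31 = 298.1 mol
n/ν for B = 63.44/1 = 63.44
n/ν for R = 298.1/3 = 99.37
Smallest n/ν is B → limiting reagent.
theoretical n(Q) = (4/1) × 63.44 = 253.8 mol → 11670 g
% yield = 4380 / 11670 × 100 = 37.53 %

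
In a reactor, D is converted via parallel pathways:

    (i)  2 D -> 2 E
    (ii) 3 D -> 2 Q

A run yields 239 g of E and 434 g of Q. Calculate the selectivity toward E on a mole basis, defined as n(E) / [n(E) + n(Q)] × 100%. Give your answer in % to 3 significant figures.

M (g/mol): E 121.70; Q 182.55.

n(E) = 239 / 121.70 = 1.964 mol
n(Q) = 434 / 182.55 = 2.377 mol
selectivity = 1.964/(1.964+2.377) × 100 = 45.24 %

45.2 %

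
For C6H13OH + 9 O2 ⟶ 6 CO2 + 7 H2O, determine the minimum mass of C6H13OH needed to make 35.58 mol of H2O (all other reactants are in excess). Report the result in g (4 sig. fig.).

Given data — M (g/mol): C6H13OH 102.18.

n(H2O) = 35.58 mol
n(C6H13OH) = (1/7) × 35.58 = 5.083 mol
mass = 5.083 × 102.18 = 519.4 g

519.4 g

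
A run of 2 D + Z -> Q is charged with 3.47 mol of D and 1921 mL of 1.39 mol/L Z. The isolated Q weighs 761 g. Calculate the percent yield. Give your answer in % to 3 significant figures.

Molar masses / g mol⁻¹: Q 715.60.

61.3 %

n(D) = 3.470 mol
n(Z) = 1.39 × 1921/1000 = 2.670 mol
n/ν → D: 1.735, Z: 2.670; D is limiting.
theoretical n(Q) = (1/2) × 3.470 = 1.735 mol → 1242 g
% yield = 761 / 1242 × 100 = 61.27 %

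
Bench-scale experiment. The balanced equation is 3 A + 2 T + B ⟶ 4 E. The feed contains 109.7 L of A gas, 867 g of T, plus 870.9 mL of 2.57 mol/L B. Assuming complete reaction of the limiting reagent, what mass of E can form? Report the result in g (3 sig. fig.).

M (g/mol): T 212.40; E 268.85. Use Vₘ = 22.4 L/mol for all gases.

1760 g

n(A) = 109.7 / 22.4 = 4.897 mol
n(T) = 867.0 / 212.40 = 4.082 mol
n(B) = 2.57 × 870.9/1000 = 2.238 mol
n/ν for A = 4.897/3 = 1.632
n/ν for T = 4.082/2 = 2.041
n/ν for B = 2.238/1 = 2.238
Smallest n/ν is A → limiting reagent.
n(E) = (4/3) × 4.897 = 6.529 mol
mass = 6.529 × 268.85 = 1755 g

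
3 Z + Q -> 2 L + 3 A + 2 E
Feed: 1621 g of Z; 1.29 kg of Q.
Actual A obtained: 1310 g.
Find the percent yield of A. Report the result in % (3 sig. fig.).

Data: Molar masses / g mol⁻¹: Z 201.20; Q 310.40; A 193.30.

84.1 %

n(Z) = 1621 / 201.20 = 8.057 mol
n(Q) = 1.290×1000 / 310.40 = 4.156 mol
n/ν → Z: 2.686, Q: 4.156; Z is limiting.
theoretical n(A) = (3/3) × 8.057 = 8.057 mol → 1557 g
% yield = 1310 / 1557 × 100 = 84.14 %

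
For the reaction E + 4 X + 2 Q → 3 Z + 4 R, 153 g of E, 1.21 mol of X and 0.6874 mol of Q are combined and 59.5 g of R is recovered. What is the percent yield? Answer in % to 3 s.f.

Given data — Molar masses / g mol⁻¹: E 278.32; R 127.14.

38.7 %

n(E) = 153.0 / 278.32 = 0.5497 mol
n(X) = 1.210 mol
n(Q) = 0.6874 mol
n/ν for E = 0.5497/1 = 0.5497
n/ν for X = 1.210/4 = 0.3025
n/ν for Q = 0.6874/2 = 0.3437
Smallest n/ν is X → limiting reagent.
theoretical n(R) = (4/4) × 1.210 = 1.210 mol → 153.8 g
% yield = 59.5 / 153.8 × 100 = 38.69 %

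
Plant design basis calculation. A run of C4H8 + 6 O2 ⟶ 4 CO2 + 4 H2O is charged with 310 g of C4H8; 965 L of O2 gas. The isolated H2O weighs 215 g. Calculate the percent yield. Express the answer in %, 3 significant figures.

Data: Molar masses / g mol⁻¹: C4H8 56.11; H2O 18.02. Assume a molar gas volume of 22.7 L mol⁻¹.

n(C4H8) = 310.0 / 56.11 = 5.525 mol
n(O2) = 965.0 / 22.7 = 42.51 mol
n/ν for C4H8 = 5.525/1 = 5.525
n/ν for O2 = 42.51/6 = 7.085
Smallest n/ν is C4H8 → limiting reagent.
theoretical n(H2O) = (4/1) × 5.525 = 22.10 mol → 398.2 g
% yield = 215 / 398.2 × 100 = 53.99 %

54.0 %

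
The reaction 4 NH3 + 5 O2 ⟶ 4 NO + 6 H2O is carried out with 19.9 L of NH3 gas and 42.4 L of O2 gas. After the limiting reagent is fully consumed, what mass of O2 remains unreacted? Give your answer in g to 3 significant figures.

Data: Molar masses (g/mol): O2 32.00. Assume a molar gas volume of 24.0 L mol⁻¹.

n(NH3) = 19.90 / 24.0 = 0.8292 mol
n(O2) = 42.40 / 24.0 = 1.767 mol
n/ν → NH3: 0.2073, O2: 0.3534; NH3 is limiting.
O2 consumed = (5/4) × 0.8292 = 1.037 mol
O2 remaining = 1.767 − 1.037 = 0.7300 mol
mass = 0.7300 × 32.00 = 23.36 g

23.4 g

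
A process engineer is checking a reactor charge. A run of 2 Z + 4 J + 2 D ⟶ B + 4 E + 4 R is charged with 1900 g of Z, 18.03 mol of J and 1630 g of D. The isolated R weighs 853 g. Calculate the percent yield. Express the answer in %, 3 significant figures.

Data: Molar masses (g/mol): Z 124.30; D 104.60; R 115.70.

40.9 %

n(Z) = 1900 / 124.30 = 15.29 mol
n(J) = 18.03 mol
n(D) = 1630 / 104.60 = 15.58 mol
n/ν → Z: 7.645, J: 4.508, D: 7.790; J is limiting.
theoretical n(R) = (4/4) × 18.03 = 18.03 mol → 2086 g
% yield = 853 / 2086 × 100 = 40.89 %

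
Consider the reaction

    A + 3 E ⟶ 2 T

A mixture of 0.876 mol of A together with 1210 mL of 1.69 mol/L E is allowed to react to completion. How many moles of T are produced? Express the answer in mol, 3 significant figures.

n(A) = 0.8760 mol
n(E) = 1.69 × 1210/1000 = 2.045 mol
n/ν for A = 0.8760/1 = 0.8760
n/ν for E = 2.045/3 = 0.6817
Smallest n/ν is E → limiting reagent.
n(T) = (2/3) × 2.045 = 1.363 mol

1.36 mol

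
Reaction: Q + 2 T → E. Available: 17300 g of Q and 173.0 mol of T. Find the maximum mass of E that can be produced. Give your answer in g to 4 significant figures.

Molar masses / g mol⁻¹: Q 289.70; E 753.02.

44970 g

n(Q) = 17300 / 289.70 = 59.72 mol
n(T) = 173.0 mol
n/ν for Q = 59.72/1 = 59.72
n/ν for T = 173.0/2 = 86.50
Smallest n/ν is Q → limiting reagent.
n(E) = (1/1) × 59.72 = 59.72 mol
mass = 59.72 × 753.02 = 44970 g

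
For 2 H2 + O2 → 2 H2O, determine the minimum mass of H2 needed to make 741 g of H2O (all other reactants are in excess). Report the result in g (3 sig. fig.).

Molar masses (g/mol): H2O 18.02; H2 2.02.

83.1 g

n(H2O) = 741 / 18.02 = 41.12 mol
n(H2) = (2/2) × 41.12 = 41.12 mol
mass = 41.12 × 2.02 = 83.06 g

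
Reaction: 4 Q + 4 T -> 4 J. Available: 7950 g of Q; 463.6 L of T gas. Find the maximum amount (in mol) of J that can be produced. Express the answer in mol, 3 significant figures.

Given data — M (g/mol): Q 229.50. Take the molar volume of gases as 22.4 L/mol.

n(Q) = 7950 / 229.50 = 34.64 mol
n(T) = 463.6 / 22.4 = 20.70 mol
n/ν → Q: 8.660, T: 5.175; T is limiting.
n(J) = (4/4) × 20.70 = 20.70 mol

20.7 mol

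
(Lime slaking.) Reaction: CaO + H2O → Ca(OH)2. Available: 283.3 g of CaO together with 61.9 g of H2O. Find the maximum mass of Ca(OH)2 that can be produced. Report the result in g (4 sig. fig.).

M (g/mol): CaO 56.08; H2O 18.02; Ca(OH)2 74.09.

254.5 g

n(CaO) = 283.3 / 56.08 = 5.052 mol
n(H2O) = 61.90 / 18.02 = 3.435 mol
n/ν for CaO = 5.052/1 = 5.052
n/ν for H2O = 3.435/1 = 3.435
Smallest n/ν is H2O → limiting reagent.
n(Ca(OH)2) = (1/1) × 3.435 = 3.435 mol
mass = 3.435 × 74.09 = 254.5 g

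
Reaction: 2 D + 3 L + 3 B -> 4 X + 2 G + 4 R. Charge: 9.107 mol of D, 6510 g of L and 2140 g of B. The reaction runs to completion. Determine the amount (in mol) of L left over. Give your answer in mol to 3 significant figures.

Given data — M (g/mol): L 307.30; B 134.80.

n(D) = 9.107 mol
n(L) = 6510 / 307.30 = 21.18 mol
n(B) = 2140 / 134.80 = 15.88 mol
n/ν for D = 9.107/2 = 4.554
n/ν for L = 21.18/3 = 7.060
n/ν for B = 15.88/3 = 5.293
Smallest n/ν is D → limiting reagent.
L consumed = (3/2) × 9.107 = 13.66 mol
L remaining = 21.18 − 13.66 = 7.520 mol

7.52 mol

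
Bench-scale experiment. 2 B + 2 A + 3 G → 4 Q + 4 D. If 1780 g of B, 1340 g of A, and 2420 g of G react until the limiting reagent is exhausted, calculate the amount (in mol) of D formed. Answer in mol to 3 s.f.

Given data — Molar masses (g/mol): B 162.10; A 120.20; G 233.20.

13.8 mol

n(B) = 1780 / 162.10 = 10.98 mol
n(A) = 1340 / 120.20 = 11.15 mol
n(G) = 2420 / 233.20 = 10.38 mol
n/ν for B = 10.98/2 = 5.490
n/ν for A = 11.15/2 = 5.575
n/ν for G = 10.38/3 = 3.460
Smallest n/ν is G → limiting reagent.
n(D) = (4/3) × 10.38 = 13.84 mol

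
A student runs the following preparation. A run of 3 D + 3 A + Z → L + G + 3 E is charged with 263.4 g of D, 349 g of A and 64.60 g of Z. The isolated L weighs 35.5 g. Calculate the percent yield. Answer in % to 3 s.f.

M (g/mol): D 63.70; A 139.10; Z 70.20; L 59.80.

71.0 %

n(D) = 263.4 / 63.70 = 4.135 mol
n(A) = 349.0 / 139.10 = 2.509 mol
n(Z) = 64.60 / 70.20 = 0.9202 mol
n/ν for D = 4.135/3 = 1.378
n/ν for A = 2.509/3 = 0.8363
n/ν for Z = 0.9202/1 = 0.9202
Smallest n/ν is A → limiting reagent.
theoretical n(L) = (1/3) × 2.509 = 0.8363 mol → 50.01 g
% yield = 35.5 / 50.01 × 100 = 70.99 %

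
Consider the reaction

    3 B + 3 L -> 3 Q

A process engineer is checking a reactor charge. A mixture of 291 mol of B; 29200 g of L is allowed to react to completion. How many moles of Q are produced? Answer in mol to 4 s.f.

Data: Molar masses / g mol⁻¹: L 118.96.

245.5 mol

n(B) = 291.0 mol
n(L) = 29200 / 118.96 = 245.5 mol
n/ν → B: 97.00, L: 81.83; L is limiting.
n(Q) = (3/3) × 245.5 = 245.5 mol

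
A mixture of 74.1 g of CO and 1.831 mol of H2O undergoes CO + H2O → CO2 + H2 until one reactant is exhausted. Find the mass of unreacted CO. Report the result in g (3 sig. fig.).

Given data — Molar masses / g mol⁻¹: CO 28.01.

22.8 g

n(CO) = 74.10 / 28.01 = 2.645 mol
n(H2O) = 1.831 mol
n/ν for CO = 2.645/1 = 2.645
n/ν for H2O = 1.831/1 = 1.831
Smallest n/ν is H2O → limiting reagent.
CO consumed = (1/1) × 1.831 = 1.831 mol
CO remaining = 2.645 − 1.831 = 0.8140 mol
mass = 0.8140 × 28.01 = 22.80 g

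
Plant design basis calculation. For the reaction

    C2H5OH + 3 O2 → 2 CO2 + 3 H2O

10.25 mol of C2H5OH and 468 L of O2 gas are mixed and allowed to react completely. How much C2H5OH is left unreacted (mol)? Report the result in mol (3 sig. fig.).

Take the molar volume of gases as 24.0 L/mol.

n(C2H5OH) = 10.25 mol
n(O2) = 468.0 / 24.0 = 19.50 mol
n/ν for C2H5OH = 10.25/1 = 10.25
n/ν for O2 = 19.50/3 = 6.500
Smallest n/ν is O2 → limiting reagent.
C2H5OH consumed = (1/3) × 19.50 = 6.500 mol
C2H5OH remaining = 10.25 − 6.500 = 3.750 mol

3.75 mol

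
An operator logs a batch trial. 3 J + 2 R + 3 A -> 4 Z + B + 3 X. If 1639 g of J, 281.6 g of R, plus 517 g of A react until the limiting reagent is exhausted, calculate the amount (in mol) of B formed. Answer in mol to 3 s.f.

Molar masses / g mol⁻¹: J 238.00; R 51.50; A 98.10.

n(J) = 1639 / 238.00 = 6.887 mol
n(R) = 281.6 / 51.50 = 5.468 mol
n(A) = 517.0 / 98.10 = 5.270 mol
n/ν for J = 6.887/3 = 2.296
n/ν for R = 5.468/2 = 2.734
n/ν for A = 5.270/3 = 1.757
Smallest n/ν is A → limiting reagent.
n(B) = (1/3) × 5.270 = 1.757 mol

1.76 mol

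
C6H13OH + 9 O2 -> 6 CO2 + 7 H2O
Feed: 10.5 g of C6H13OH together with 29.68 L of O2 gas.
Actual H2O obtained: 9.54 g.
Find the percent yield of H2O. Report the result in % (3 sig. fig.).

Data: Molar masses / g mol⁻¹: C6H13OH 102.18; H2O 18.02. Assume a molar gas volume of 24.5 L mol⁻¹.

73.6 %

n(C6H13OH) = 10.50 / 102.18 = 0.1028 mol
n(O2) = 29.68 / 24.5 = 1.211 mol
n/ν → C6H13OH: 0.1028, O2: 0.1346; C6H13OH is limiting.
theoretical n(H2O) = (7/1) × 0.1028 = 0.7196 mol → 12.97 g
% yield = 9.54 / 12.97 × 100 = 73.55 %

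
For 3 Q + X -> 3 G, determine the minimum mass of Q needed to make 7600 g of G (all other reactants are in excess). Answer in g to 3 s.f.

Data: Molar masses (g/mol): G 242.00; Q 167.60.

5260 g

n(G) = 7600 / 242.00 = 31.40 mol
n(Q) = (3/3) × 31.40 = 31.40 mol
mass = 31.40 × 167.60 = 5263 g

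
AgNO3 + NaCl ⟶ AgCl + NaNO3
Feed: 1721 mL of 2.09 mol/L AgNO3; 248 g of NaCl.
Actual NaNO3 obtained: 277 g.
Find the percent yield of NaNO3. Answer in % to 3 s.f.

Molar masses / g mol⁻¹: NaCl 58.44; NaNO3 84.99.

90.6 %

n(AgNO3) = 2.09 × 1721/1000 = 3.597 mol
n(NaCl) = 248.0 / 58.44 = 4.244 mol
n/ν for AgNO3 = 3.597/1 = 3.597
n/ν for NaCl = 4.244/1 = 4.244
Smallest n/ν is AgNO3 → limiting reagent.
theoretical n(NaNO3) = (1/1) × 3.597 = 3.597 mol → 305.7 g
% yield = 277 / 305.7 × 100 = 90.61 %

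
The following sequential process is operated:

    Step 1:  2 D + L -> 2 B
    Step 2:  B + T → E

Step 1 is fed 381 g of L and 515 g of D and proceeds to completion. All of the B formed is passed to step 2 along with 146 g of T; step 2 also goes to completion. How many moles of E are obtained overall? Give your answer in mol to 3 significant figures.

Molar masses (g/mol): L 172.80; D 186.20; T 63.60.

Step 1:
n(L) = 381.0 / 172.80 = 2.205 mol
n(D) = 515.0 / 186.20 = 2.766 mol
n/ν for L = 2.205/1 = 2.205
n/ν for D = 2.766/2 = 1.383
Smallest n/ν is D → limiting reagent.
n(B) produced = (2/2) × 2.766 = 2.766 mol
Step 2:
n(B) available = 2.766 mol
n(T) = 146.0 / 63.60 = 2.296 mol
n/ν for B = 2.766/1 = 2.766
n/ν for T = 2.296/1 = 2.296
Smallest n/ν is T → limiting reagent.
n(E) = (1/1) × 2.296 = 2.296 mol

2.30 mol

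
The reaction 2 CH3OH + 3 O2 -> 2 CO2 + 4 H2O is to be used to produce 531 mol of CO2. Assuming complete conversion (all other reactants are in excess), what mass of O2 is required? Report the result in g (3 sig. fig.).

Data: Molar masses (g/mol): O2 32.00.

25500 g

n(CO2) = 531.0 mol
n(O2) = (3/2) × 531.0 = 796.5 mol
mass = 796.5 × 32.00 = 25490 g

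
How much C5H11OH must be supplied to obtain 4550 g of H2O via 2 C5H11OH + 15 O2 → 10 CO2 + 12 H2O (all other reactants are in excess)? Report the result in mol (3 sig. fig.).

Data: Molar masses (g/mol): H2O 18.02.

42.1 mol

n(H2O) = 4550 / 18.02 = 252.5 mol
n(C5H11OH) = (2/12) × 252.5 = 42.08 mol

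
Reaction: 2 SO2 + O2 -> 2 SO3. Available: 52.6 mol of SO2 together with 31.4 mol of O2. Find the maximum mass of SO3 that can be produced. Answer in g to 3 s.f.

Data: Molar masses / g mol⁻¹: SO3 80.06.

4210 g

n(SO2) = 52.60 mol
n(O2) = 31.40 mol
n/ν for SO2 = 52.60/2 = 26.30
n/ν for O2 = 31.40/1 = 31.40
Smallest n/ν is SO2 → limiting reagent.
n(SO3) = (2/2) × 52.60 = 52.60 mol
mass = 52.60 × 80.06 = 4211 g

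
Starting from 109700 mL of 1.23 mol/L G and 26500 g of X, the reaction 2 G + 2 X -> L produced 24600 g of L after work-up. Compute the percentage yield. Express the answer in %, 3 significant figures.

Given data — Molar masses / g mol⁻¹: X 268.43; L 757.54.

n(G) = 1.23 × 109700/1000 = 134.9 mol
n(X) = 26500 / 268.43 = 98.72 mol
n/ν → G: 67.45, X: 49.36; X is limiting.
theoretical n(L) = (1/2) × 98.72 = 49.36 mol → 37390 g
% yield = 24600 / 37390 × 100 = 65.79 %

65.8 %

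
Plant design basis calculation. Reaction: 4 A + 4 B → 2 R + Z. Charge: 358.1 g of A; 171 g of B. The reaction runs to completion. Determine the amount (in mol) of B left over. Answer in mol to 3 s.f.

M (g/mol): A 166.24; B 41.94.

1.92 mol

n(A) = 358.1 / 166.24 = 2.154 mol
n(B) = 171.0 / 41.94 = 4.077 mol
n/ν → A: 0.5385, B: 1.019; A is limiting.
B consumed = (4/4) × 2.154 = 2.154 mol
B remaining = 4.077 − 2.154 = 1.923 mol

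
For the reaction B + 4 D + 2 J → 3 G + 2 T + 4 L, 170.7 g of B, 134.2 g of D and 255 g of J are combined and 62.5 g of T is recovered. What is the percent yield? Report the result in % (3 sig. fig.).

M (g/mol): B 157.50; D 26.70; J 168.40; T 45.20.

n(B) = 170.7 / 157.50 = 1.084 mol
n(D) = 134.2 / 26.70 = 5.026 mol
n(J) = 255.0 / 168.40 = 1.514 mol
n/ν for B = 1.084/1 = 1.084
n/ν for D = 5.026/4 = 1.257
n/ν for J = 1.514/2 = 0.7570
Smallest n/ν is J → limiting reagent.
theoretical n(T) = (2/2) × 1.514 = 1.514 mol → 68.43 g
% yield = 62.5 / 68.43 × 100 = 91.33 %

91.3 %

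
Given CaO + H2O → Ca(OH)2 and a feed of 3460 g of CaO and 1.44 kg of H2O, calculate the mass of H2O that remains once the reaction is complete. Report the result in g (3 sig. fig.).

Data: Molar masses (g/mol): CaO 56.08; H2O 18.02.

328 g

n(CaO) = 3460 / 56.08 = 61.70 mol
n(H2O) = 1.440×1000 / 18.02 = 79.91 mol
n/ν → CaO: 61.70, H2O: 79.91; CaO is limiting.
H2O consumed = (1/1) × 61.70 = 61.70 mol
H2O remaining = 79.91 − 61.70 = 18.21 mol
mass = 18.21 × 18.02 = 328.1 g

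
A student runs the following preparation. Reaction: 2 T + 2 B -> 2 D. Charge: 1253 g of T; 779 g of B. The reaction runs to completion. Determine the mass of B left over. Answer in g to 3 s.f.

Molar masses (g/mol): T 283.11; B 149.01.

n(T) = 1253 / 283.11 = 4.426 mol
n(B) = 779.0 / 149.01 = 5.228 mol
n/ν for T = 4.426/2 = 2.213
n/ν for B = 5.228/2 = 2.614
Smallest n/ν is T → limiting reagent.
B consumed = (2/2) × 4.426 = 4.426 mol
B remaining = 5.228 − 4.426 = 0.8020 mol
mass = 0.8020 × 149.01 = 119.5 g

120 g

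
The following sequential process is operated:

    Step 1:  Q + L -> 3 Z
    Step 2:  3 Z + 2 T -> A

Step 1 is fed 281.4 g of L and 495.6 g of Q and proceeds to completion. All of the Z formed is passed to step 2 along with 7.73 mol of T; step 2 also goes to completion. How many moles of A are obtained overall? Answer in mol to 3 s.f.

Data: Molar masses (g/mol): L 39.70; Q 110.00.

Step 1:
n(L) = 281.4 / 39.70 = 7.088 mol
n(Q) = 495.6 / 110.00 = 4.505 mol
n/ν for L = 7.088/1 = 7.088
n/ν for Q = 4.505/1 = 4.505
Smallest n/ν is Q → limiting reagent.
n(Z) produced = (3/1) × 4.505 = 13.52 mol
Step 2:
n(Z) available = 13.52 mol
n(T) = 7.730 mol
n/ν for Z = 13.52/3 = 4.507
n/ν for T = 7.730/2 = 3.865
Smallest n/ν is T → limiting reagent.
n(A) = (1/2) × 7.730 = 3.865 mol

3.87 mol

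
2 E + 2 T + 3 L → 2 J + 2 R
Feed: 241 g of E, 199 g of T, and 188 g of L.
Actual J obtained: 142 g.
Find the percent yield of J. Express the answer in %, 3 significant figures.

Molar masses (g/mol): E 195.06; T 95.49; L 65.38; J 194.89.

59.0 %

n(E) = 241.0 / 195.06 = 1.236 mol
n(T) = 199.0 / 95.49 = 2.084 mol
n(L) = 188.0 / 65.38 = 2.875 mol
n/ν → E: 0.6180, T: 1.042, L: 0.9583; E is limiting.
theoretical n(J) = (2/2) × 1.236 = 1.236 mol → 240.9 g
% yield = 142 / 240.9 × 100 = 58.95 %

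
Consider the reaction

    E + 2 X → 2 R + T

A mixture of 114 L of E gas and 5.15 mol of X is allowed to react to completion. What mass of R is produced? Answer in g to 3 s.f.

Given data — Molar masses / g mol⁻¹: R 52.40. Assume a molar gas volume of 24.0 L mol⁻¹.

n(E) = 114.0 / 24.0 = 4.750 mol
n(X) = 5.150 mol
n/ν → E: 4.750, X: 2.575; X is limiting.
n(R) = (2/2) × 5.150 = 5.150 mol
mass = 5.150 × 52.40 = 269.9 g

270 g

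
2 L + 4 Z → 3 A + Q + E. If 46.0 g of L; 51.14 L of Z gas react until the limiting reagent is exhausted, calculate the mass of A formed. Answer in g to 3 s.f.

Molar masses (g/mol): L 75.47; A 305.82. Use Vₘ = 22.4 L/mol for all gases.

280 g

n(L) = 46.00 / 75.47 = 0.6095 mol
n(Z) = 51.14 / 22.4 = 2.283 mol
n/ν for L = 0.6095/2 = 0.3048
n/ν for Z = 2.283/4 = 0.5708
Smallest n/ν is L → limiting reagent.
n(A) = (3/2) × 0.6095 = 0.9143 mol
mass = 0.9143 × 305.82 = 279.6 g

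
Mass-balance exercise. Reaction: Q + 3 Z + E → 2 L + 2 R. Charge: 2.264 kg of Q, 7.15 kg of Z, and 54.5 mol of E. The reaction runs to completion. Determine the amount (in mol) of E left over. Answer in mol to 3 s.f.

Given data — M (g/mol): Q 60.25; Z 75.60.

23.0 mol

n(Q) = 2.264×1000 / 60.25 = 37.58 mol
n(Z) = 7.150×1000 / 75.60 = 94.58 mol
n(E) = 54.50 mol
n/ν → Q: 37.58, Z: 31.53, E: 54.50; Z is limiting.
E consumed = (1/3) × 94.58 = 31.53 mol
E remaining = 54.50 − 31.53 = 22.97 mol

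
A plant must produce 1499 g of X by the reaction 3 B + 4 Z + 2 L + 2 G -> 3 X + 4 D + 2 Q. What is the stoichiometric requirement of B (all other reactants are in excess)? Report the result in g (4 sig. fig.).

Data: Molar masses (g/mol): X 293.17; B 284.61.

n(X) = 1499 / 293.17 = 5.113 mol
n(B) = (3/3) × 5.113 = 5.113 mol
mass = 5.113 × 284.61 = 1455 g

1455 g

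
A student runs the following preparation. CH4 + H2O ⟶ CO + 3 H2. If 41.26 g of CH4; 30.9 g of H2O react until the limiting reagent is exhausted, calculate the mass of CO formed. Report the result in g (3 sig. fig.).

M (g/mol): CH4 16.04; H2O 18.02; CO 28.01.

n(CH4) = 41.26 / 16.04 = 2.572 mol
n(H2O) = 30.90 / 18.02 = 1.715 mol
n/ν → CH4: 2.572, H2O: 1.715; H2O is limiting.
n(CO) = (1/1) × 1.715 = 1.715 mol
mass = 1.715 × 28.01 = 48.04 g

48.0 g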